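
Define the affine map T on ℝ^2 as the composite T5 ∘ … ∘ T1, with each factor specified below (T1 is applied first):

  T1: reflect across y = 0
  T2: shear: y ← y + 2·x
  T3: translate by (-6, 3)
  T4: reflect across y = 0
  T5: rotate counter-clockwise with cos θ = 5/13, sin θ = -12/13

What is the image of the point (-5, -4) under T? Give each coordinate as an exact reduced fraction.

T1 reflect across y = 0: (-5, -4) → (-5, 4)
T2 shear: y ← y + 2·x: (-5, 4) → (-5, -6)
T3 translate by (-6, 3): (-5, -6) → (-11, -3)
T4 reflect across y = 0: (-11, -3) → (-11, 3)
T5 rotate counter-clockwise with cos θ = 5/13, sin θ = -12/13: (-11, 3) → (-19/13, 147/13)

T(p) = (-19/13, 147/13)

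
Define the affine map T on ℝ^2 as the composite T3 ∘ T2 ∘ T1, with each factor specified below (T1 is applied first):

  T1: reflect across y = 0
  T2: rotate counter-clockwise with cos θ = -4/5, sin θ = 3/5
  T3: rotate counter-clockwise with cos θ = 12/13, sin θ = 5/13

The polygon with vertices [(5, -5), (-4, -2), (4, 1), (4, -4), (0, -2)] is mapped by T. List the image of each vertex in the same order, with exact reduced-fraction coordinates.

image vertices: (-79/13, -47/13), (44/13, -38/13), (-236/65, 127/65), (-316/65, -188/65), (-32/65, -126/65)

T1 reflect across y = 0: (5, -5) → (5, 5); (-4, -2) → (-4, 2); (4, 1) → (4, -1); (4, -4) → (4, 4); (0, -2) → (0, 2)
T2 rotate counter-clockwise with cos θ = -4/5, sin θ = 3/5: (5, 5) → (-7, -1); (-4, 2) → (2, -4); (4, -1) → (-13/5, 16/5); (4, 4) → (-28/5, -4/5); (0, 2) → (-6/5, -8/5)
T3 rotate counter-clockwise with cos θ = 12/13, sin θ = 5/13: (-7, -1) → (-79/13, -47/13); (2, -4) → (44/13, -38/13); (-13/5, 16/5) → (-236/65, 127/65); (-28/5, -4/5) → (-316/65, -188/65); (-6/5, -8/5) → (-32/65, -126/65)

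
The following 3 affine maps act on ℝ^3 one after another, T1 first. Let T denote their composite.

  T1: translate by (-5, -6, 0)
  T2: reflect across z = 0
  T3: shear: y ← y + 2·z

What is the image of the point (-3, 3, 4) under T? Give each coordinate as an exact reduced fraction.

T(p) = (-8, -11, -4)

T1 translate by (-5, -6, 0): (-3, 3, 4) → (-8, -3, 4)
T2 reflect across z = 0: (-8, -3, 4) → (-8, -3, -4)
T3 shear: y ← y + 2·z: (-8, -3, -4) → (-8, -11, -4)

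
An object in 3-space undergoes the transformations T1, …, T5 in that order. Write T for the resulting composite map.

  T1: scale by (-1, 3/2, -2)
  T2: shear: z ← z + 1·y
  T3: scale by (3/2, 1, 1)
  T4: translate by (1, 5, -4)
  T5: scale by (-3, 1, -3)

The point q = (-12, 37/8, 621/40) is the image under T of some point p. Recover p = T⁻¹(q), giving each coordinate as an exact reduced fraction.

p = (-2, -1/4, 2/5)

T1 = [-1 0 0 0; 0 3/2 0 0; 0 0 -2 0; 0 0 0 1]
T2·T1 = [-1 0 0 0; 0 3/2 0 0; 0 3/2 -2 0; 0 0 0 1]
T3·…·T1 = [-3/2 0 0 0; 0 3/2 0 0; 0 3/2 -2 0; 0 0 0 1]
T4·…·T1 = [-3/2 0 0 1; 0 3/2 0 5; 0 3/2 -2 -4; 0 0 0 1]
T5·…·T1 = [9/2 0 0 -3; 0 3/2 0 5; 0 -9/2 6 12; 0 0 0 1]
det M = 81/2; M⁻¹ = [2/9 0 0 2/3; 0 2/3 0 -10/3; 0 1/2 1/6 -9/2; 0 0 0 1]
M⁻¹ · (-12, 37/8, 621/40)ᵀ = (-2, -1/4, 2/5)ᵀ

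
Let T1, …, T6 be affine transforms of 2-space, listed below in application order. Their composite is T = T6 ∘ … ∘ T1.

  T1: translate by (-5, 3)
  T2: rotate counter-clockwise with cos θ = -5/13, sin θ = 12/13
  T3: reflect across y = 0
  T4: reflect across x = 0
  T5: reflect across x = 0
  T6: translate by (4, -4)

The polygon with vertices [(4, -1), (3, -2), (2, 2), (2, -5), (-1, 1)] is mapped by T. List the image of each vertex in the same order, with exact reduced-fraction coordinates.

image vertices: (33/13, -30/13), (50/13, -23/13), (7/13, 9/13), (7, -2), (34/13, 40/13)

T1 translate by (-5, 3): (4, -1) → (-1, 2); (3, -2) → (-2, 1); (2, 2) → (-3, 5); (2, -5) → (-3, -2); (-1, 1) → (-6, 4)
T2 rotate counter-clockwise with cos θ = -5/13, sin θ = 12/13: (-1, 2) → (-19/13, -22/13); (-2, 1) → (-2/13, -29/13); (-3, 5) → (-45/13, -61/13); (-3, -2) → (3, -2); (-6, 4) → (-18/13, -92/13)
T3 reflect across y = 0: (-19/13, -22/13) → (-19/13, 22/13); (-2/13, -29/13) → (-2/13, 29/13); (-45/13, -61/13) → (-45/13, 61/13); (3, -2) → (3, 2); (-18/13, -92/13) → (-18/13, 92/13)
T4 reflect across x = 0: (-19/13, 22/13) → (19/13, 22/13); (-2/13, 29/13) → (2/13, 29/13); (-45/13, 61/13) → (45/13, 61/13); (3, 2) → (-3, 2); (-18/13, 92/13) → (18/13, 92/13)
T5 reflect across x = 0: (19/13, 22/13) → (-19/13, 22/13); (2/13, 29/13) → (-2/13, 29/13); (45/13, 61/13) → (-45/13, 61/13); (-3, 2) → (3, 2); (18/13, 92/13) → (-18/13, 92/13)
T6 translate by (4, -4): (-19/13, 22/13) → (33/13, -30/13); (-2/13, 29/13) → (50/13, -23/13); (-45/13, 61/13) → (7/13, 9/13); (3, 2) → (7, -2); (-18/13, 92/13) → (34/13, 40/13)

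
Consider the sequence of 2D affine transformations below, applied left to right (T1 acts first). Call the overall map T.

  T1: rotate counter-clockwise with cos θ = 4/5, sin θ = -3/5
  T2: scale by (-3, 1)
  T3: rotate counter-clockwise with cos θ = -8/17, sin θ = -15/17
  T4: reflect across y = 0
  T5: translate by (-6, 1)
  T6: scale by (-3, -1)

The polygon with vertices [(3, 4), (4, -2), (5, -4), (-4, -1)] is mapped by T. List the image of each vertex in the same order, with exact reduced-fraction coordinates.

image vertices: (-513/85, 939/85), (342/17, 105/17), (2349/85, 523/85), (2538/85, -1004/85)

T1 rotate counter-clockwise with cos θ = 4/5, sin θ = -3/5: (3, 4) → (24/5, 7/5); (4, -2) → (2, -4); (5, -4) → (8/5, -31/5); (-4, -1) → (-19/5, 8/5)
T2 scale by (-3, 1): (24/5, 7/5) → (-72/5, 7/5); (2, -4) → (-6, -4); (8/5, -31/5) → (-24/5, -31/5); (-19/5, 8/5) → (57/5, 8/5)
T3 rotate counter-clockwise with cos θ = -8/17, sin θ = -15/17: (-72/5, 7/5) → (681/85, 1024/85); (-6, -4) → (-12/17, 122/17); (-24/5, -31/5) → (-273/85, 608/85); (57/5, 8/5) → (-336/85, -919/85)
T4 reflect across y = 0: (681/85, 1024/85) → (681/85, -1024/85); (-12/17, 122/17) → (-12/17, -122/17); (-273/85, 608/85) → (-273/85, -608/85); (-336/85, -919/85) → (-336/85, 919/85)
T5 translate by (-6, 1): (681/85, -1024/85) → (171/85, -939/85); (-12/17, -122/17) → (-114/17, -105/17); (-273/85, -608/85) → (-783/85, -523/85); (-336/85, 919/85) → (-846/85, 1004/85)
T6 scale by (-3, -1): (171/85, -939/85) → (-513/85, 939/85); (-114/17, -105/17) → (342/17, 105/17); (-783/85, -523/85) → (2349/85, 523/85); (-846/85, 1004/85) → (2538/85, -1004/85)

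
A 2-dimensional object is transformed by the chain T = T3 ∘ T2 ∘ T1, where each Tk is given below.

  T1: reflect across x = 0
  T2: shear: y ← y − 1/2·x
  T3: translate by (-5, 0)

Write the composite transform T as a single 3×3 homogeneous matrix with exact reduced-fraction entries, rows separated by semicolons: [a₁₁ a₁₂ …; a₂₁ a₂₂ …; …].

T1 = [-1 0 0; 0 1 0; 0 0 1]
T2·T1 = [-1 0 0; 1/2 1 0; 0 0 1]
T3·…·T1 = [-1 0 -5; 1/2 1 0; 0 0 1]

T = [-1 0 -5; 1/2 1 0; 0 0 1]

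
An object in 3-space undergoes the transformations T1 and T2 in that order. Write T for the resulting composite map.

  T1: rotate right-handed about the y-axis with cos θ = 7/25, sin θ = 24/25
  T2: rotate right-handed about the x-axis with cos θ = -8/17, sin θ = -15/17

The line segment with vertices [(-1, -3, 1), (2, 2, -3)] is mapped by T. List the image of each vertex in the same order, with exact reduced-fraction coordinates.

image vertices: (17/25, 213/85, 877/425), (-58/25, -287/85, -198/425)

T1 rotate right-handed about the y-axis with cos θ = 7/25, sin θ = 24/25: (-1, -3, 1) → (17/25, -3, 31/25); (2, 2, -3) → (-58/25, 2, -69/25)
T2 rotate right-handed about the x-axis with cos θ = -8/17, sin θ = -15/17: (17/25, -3, 31/25) → (17/25, 213/85, 877/425); (-58/25, 2, -69/25) → (-58/25, -287/85, -198/425)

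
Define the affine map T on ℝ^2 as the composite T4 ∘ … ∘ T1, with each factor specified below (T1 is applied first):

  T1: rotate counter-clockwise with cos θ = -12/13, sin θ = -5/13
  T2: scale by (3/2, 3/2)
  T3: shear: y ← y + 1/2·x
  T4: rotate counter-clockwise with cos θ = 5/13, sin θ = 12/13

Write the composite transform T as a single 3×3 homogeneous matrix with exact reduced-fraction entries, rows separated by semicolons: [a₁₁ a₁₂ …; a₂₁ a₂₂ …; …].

T = [108/169 417/338 0; -597/338 75/676 0; 0 0 1]

T1 = [-12/13 5/13 0; -5/13 -12/13 0; 0 0 1]
T2·T1 = [-18/13 15/26 0; -15/26 -18/13 0; 0 0 1]
T3·…·T1 = [-18/13 15/26 0; -33/26 -57/52 0; 0 0 1]
T4·…·T1 = [108/169 417/338 0; -597/338 75/676 0; 0 0 1]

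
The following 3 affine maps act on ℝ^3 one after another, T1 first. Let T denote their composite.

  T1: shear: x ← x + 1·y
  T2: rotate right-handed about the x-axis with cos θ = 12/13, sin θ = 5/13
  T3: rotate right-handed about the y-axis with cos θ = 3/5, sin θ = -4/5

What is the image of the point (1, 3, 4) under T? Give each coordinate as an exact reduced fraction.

T(p) = (-96/65, 16/13, 397/65)

T1 shear: x ← x + 1·y: (1, 3, 4) → (4, 3, 4)
T2 rotate right-handed about the x-axis with cos θ = 12/13, sin θ = 5/13: (4, 3, 4) → (4, 16/13, 63/13)
T3 rotate right-handed about the y-axis with cos θ = 3/5, sin θ = -4/5: (4, 16/13, 63/13) → (-96/65, 16/13, 397/65)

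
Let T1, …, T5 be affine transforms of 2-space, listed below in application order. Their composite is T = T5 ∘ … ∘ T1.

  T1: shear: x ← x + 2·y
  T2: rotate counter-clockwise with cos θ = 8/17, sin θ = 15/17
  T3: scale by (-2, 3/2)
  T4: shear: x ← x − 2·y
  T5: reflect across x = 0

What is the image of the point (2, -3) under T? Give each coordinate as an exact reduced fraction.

T1 shear: x ← x + 2·y: (2, -3) → (-4, -3)
T2 rotate counter-clockwise with cos θ = 8/17, sin θ = 15/17: (-4, -3) → (13/17, -84/17)
T3 scale by (-2, 3/2): (13/17, -84/17) → (-26/17, -126/17)
T4 shear: x ← x − 2·y: (-26/17, -126/17) → (226/17, -126/17)
T5 reflect across x = 0: (226/17, -126/17) → (-226/17, -126/17)

T(p) = (-226/17, -126/17)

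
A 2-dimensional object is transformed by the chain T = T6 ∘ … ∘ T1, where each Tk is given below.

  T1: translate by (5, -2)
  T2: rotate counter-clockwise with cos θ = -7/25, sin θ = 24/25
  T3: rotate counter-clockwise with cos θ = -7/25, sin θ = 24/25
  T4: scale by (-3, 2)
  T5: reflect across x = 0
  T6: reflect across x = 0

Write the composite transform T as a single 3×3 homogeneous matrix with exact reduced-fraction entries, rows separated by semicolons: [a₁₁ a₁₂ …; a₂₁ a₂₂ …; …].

T = [1581/625 -1008/625 9921/625; -672/625 -1054/625 -1252/625; 0 0 1]

T1 = [1 0 5; 0 1 -2; 0 0 1]
T2·T1 = [-7/25 -24/25 13/25; 24/25 -7/25 134/25; 0 0 1]
T3·…·T1 = [-527/625 336/625 -3307/625; -336/625 -527/625 -626/625; 0 0 1]
T4·…·T1 = [1581/625 -1008/625 9921/625; -672/625 -1054/625 -1252/625; 0 0 1]
T5·…·T1 = [-1581/625 1008/625 -9921/625; -672/625 -1054/625 -1252/625; 0 0 1]
T6·…·T1 = [1581/625 -1008/625 9921/625; -672/625 -1054/625 -1252/625; 0 0 1]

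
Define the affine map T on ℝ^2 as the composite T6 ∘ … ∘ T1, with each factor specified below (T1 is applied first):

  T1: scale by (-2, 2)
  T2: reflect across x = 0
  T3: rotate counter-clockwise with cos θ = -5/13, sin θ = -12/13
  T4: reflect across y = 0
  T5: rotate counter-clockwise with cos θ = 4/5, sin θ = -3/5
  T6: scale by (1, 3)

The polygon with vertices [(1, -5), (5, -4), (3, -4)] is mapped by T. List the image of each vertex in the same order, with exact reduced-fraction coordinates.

image vertices: (-46/5, 66/5), (-344/65, 2274/65), (-408/65, 1518/65)

T1 scale by (-2, 2): (1, -5) → (-2, -10); (5, -4) → (-10, -8); (3, -4) → (-6, -8)
T2 reflect across x = 0: (-2, -10) → (2, -10); (-10, -8) → (10, -8); (-6, -8) → (6, -8)
T3 rotate counter-clockwise with cos θ = -5/13, sin θ = -12/13: (2, -10) → (-10, 2); (10, -8) → (-146/13, -80/13); (6, -8) → (-126/13, -32/13)
T4 reflect across y = 0: (-10, 2) → (-10, -2); (-146/13, -80/13) → (-146/13, 80/13); (-126/13, -32/13) → (-126/13, 32/13)
T5 rotate counter-clockwise with cos θ = 4/5, sin θ = -3/5: (-10, -2) → (-46/5, 22/5); (-146/13, 80/13) → (-344/65, 758/65); (-126/13, 32/13) → (-408/65, 506/65)
T6 scale by (1, 3): (-46/5, 22/5) → (-46/5, 66/5); (-344/65, 758/65) → (-344/65, 2274/65); (-408/65, 506/65) → (-408/65, 1518/65)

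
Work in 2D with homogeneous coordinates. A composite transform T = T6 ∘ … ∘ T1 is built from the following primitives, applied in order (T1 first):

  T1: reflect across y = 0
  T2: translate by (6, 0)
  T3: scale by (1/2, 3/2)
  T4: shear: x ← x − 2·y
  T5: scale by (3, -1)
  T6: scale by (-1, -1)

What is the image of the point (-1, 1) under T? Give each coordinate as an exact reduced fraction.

T1 reflect across y = 0: (-1, 1) → (-1, -1)
T2 translate by (6, 0): (-1, -1) → (5, -1)
T3 scale by (1/2, 3/2): (5, -1) → (5/2, -3/2)
T4 shear: x ← x − 2·y: (5/2, -3/2) → (11/2, -3/2)
T5 scale by (3, -1): (11/2, -3/2) → (33/2, 3/2)
T6 scale by (-1, -1): (33/2, 3/2) → (-33/2, -3/2)

T(p) = (-33/2, -3/2)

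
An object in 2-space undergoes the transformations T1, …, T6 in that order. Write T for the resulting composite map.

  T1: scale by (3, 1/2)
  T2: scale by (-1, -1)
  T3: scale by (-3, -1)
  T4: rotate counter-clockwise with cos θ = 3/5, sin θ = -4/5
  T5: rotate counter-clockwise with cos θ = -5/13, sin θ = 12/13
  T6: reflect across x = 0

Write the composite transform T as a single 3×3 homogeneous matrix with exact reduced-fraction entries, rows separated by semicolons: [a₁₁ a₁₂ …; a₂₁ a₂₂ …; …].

T1 = [3 0 0; 0 1/2 0; 0 0 1]
T2·T1 = [-3 0 0; 0 -1/2 0; 0 0 1]
T3·…·T1 = [9 0 0; 0 1/2 0; 0 0 1]
T4·…·T1 = [27/5 2/5 0; -36/5 3/10 0; 0 0 1]
T5·…·T1 = [297/65 -28/65 0; 504/65 33/130 0; 0 0 1]
T6·…·T1 = [-297/65 28/65 0; 504/65 33/130 0; 0 0 1]

T = [-297/65 28/65 0; 504/65 33/130 0; 0 0 1]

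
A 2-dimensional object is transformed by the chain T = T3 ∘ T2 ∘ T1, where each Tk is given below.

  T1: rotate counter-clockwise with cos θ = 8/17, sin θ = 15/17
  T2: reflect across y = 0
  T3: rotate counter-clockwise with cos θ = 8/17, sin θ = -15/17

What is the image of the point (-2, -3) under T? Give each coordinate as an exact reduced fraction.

T(p) = (1042/289, -3/289)

T1 rotate counter-clockwise with cos θ = 8/17, sin θ = 15/17: (-2, -3) → (29/17, -54/17)
T2 reflect across y = 0: (29/17, -54/17) → (29/17, 54/17)
T3 rotate counter-clockwise with cos θ = 8/17, sin θ = -15/17: (29/17, 54/17) → (1042/289, -3/289)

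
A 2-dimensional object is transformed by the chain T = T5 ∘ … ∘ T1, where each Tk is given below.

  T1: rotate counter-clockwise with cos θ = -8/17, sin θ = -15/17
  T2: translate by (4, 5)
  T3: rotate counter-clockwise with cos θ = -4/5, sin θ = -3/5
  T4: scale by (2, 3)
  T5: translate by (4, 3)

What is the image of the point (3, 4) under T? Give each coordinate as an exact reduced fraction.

T(p) = (-444/85, -777/85)

T1 rotate counter-clockwise with cos θ = -8/17, sin θ = -15/17: (3, 4) → (36/17, -77/17)
T2 translate by (4, 5): (36/17, -77/17) → (104/17, 8/17)
T3 rotate counter-clockwise with cos θ = -4/5, sin θ = -3/5: (104/17, 8/17) → (-392/85, -344/85)
T4 scale by (2, 3): (-392/85, -344/85) → (-784/85, -1032/85)
T5 translate by (4, 3): (-784/85, -1032/85) → (-444/85, -777/85)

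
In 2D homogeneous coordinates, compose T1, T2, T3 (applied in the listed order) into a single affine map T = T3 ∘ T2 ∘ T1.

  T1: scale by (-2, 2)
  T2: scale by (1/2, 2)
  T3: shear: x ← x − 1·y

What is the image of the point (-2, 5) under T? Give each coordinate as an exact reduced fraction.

T(p) = (-18, 20)

T1 scale by (-2, 2): (-2, 5) → (4, 10)
T2 scale by (1/2, 2): (4, 10) → (2, 20)
T3 shear: x ← x − 1·y: (2, 20) → (-18, 20)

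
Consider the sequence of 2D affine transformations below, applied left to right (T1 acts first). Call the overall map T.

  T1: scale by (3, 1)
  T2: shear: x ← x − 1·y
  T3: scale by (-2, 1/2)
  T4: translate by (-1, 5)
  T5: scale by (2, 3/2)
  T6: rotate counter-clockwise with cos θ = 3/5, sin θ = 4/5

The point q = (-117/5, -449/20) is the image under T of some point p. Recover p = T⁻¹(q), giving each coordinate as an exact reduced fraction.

p = (3/2, -3)

T1 = [3 0 0; 0 1 0; 0 0 1]
T2·T1 = [3 -1 0; 0 1 0; 0 0 1]
T3·…·T1 = [-6 2 0; 0 1/2 0; 0 0 1]
T4·…·T1 = [-6 2 -1; 0 1/2 5; 0 0 1]
T5·…·T1 = [-12 4 -2; 0 3/4 15/2; 0 0 1]
T6·…·T1 = [-36/5 9/5 -36/5; -48/5 73/20 29/10; 0 0 1]
det M = -9; M⁻¹ = [-73/180 1/5 -7/2; -16/15 4/5 -10; 0 0 1]
M⁻¹ · (-117/5, -449/20)ᵀ = (3/2, -3)ᵀ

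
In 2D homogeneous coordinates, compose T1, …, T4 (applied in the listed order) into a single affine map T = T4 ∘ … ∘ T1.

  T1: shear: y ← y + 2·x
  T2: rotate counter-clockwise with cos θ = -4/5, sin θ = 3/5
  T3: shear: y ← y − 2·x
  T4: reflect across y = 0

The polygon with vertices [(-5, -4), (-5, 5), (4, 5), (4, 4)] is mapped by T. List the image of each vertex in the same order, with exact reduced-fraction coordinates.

T1 shear: y ← y + 2·x: (-5, -4) → (-5, -14); (-5, 5) → (-5, -5); (4, 5) → (4, 13); (4, 4) → (4, 12)
T2 rotate counter-clockwise with cos θ = -4/5, sin θ = 3/5: (-5, -14) → (62/5, 41/5); (-5, -5) → (7, 1); (4, 13) → (-11, -8); (4, 12) → (-52/5, -36/5)
T3 shear: y ← y − 2·x: (62/5, 41/5) → (62/5, -83/5); (7, 1) → (7, -13); (-11, -8) → (-11, 14); (-52/5, -36/5) → (-52/5, 68/5)
T4 reflect across y = 0: (62/5, -83/5) → (62/5, 83/5); (7, -13) → (7, 13); (-11, 14) → (-11, -14); (-52/5, 68/5) → (-52/5, -68/5)

image vertices: (62/5, 83/5), (7, 13), (-11, -14), (-52/5, -68/5)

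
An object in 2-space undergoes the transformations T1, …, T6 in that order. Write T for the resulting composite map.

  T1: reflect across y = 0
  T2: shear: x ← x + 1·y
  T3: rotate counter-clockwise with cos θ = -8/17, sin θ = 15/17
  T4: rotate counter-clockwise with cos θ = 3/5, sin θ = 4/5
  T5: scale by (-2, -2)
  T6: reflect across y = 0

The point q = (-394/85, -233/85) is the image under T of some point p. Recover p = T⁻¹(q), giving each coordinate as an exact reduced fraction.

p = (-7/2, -1)

T1 = [1 0 0; 0 -1 0; 0 0 1]
T2·T1 = [1 -1 0; 0 -1 0; 0 0 1]
T3·…·T1 = [-8/17 23/17 0; 15/17 -7/17 0; 0 0 1]
T4·…·T1 = [-84/85 97/85 0; 13/85 71/85 0; 0 0 1]
T5·…·T1 = [168/85 -194/85 0; -26/85 -142/85 0; 0 0 1]
T6·…·T1 = [168/85 -194/85 0; 26/85 142/85 0; 0 0 1]
det M = 4; M⁻¹ = [71/170 97/170 0; -13/170 42/85 0; 0 0 1]
M⁻¹ · (-394/85, -233/85)ᵀ = (-7/2, -1)ᵀ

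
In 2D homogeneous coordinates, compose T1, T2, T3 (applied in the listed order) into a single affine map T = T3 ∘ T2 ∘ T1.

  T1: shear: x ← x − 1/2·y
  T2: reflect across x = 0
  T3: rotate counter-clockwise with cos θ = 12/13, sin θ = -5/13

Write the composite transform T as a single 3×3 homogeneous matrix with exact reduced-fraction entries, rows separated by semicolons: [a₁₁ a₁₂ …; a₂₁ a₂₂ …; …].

T1 = [1 -1/2 0; 0 1 0; 0 0 1]
T2·T1 = [-1 1/2 0; 0 1 0; 0 0 1]
T3·…·T1 = [-12/13 11/13 0; 5/13 19/26 0; 0 0 1]

T = [-12/13 11/13 0; 5/13 19/26 0; 0 0 1]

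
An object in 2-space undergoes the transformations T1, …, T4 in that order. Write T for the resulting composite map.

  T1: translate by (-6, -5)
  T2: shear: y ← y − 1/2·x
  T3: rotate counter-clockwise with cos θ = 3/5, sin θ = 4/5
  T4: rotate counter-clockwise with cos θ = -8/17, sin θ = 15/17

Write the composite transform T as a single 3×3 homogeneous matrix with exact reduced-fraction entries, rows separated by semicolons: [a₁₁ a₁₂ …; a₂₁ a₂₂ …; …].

T1 = [1 0 -6; 0 1 -5; 0 0 1]
T2·T1 = [1 0 -6; -1/2 1 -2; 0 0 1]
T3·…·T1 = [1 -4/5 -2; 1/2 3/5 -6; 0 0 1]
T4·…·T1 = [-31/34 -13/85 106/17; 11/17 -84/85 18/17; 0 0 1]

T = [-31/34 -13/85 106/17; 11/17 -84/85 18/17; 0 0 1]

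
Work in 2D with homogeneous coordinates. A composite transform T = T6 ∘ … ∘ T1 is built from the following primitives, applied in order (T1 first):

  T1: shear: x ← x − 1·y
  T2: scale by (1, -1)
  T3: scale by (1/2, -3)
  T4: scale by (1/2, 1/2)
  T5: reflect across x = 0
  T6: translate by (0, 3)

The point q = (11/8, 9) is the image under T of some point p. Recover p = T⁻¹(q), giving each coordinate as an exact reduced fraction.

p = (-3/2, 4)

T1 = [1 -1 0; 0 1 0; 0 0 1]
T2·T1 = [1 -1 0; 0 -1 0; 0 0 1]
T3·…·T1 = [1/2 -1/2 0; 0 3 0; 0 0 1]
T4·…·T1 = [1/4 -1/4 0; 0 3/2 0; 0 0 1]
T5·…·T1 = [-1/4 1/4 0; 0 3/2 0; 0 0 1]
T6·…·T1 = [-1/4 1/4 0; 0 3/2 3; 0 0 1]
det M = -3/8; M⁻¹ = [-4 2/3 -2; 0 2/3 -2; 0 0 1]
M⁻¹ · (11/8, 9)ᵀ = (-3/2, 4)ᵀ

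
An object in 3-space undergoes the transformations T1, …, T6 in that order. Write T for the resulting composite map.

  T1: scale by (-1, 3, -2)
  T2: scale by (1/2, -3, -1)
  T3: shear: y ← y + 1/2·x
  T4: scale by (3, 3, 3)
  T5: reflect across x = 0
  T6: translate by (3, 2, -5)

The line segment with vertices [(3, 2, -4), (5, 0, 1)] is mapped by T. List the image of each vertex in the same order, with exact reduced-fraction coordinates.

T1 scale by (-1, 3, -2): (3, 2, -4) → (-3, 6, 8); (5, 0, 1) → (-5, 0, -2)
T2 scale by (1/2, -3, -1): (-3, 6, 8) → (-3/2, -18, -8); (-5, 0, -2) → (-5/2, 0, 2)
T3 shear: y ← y + 1/2·x: (-3/2, -18, -8) → (-3/2, -75/4, -8); (-5/2, 0, 2) → (-5/2, -5/4, 2)
T4 scale by (3, 3, 3): (-3/2, -75/4, -8) → (-9/2, -225/4, -24); (-5/2, -5/4, 2) → (-15/2, -15/4, 6)
T5 reflect across x = 0: (-9/2, -225/4, -24) → (9/2, -225/4, -24); (-15/2, -15/4, 6) → (15/2, -15/4, 6)
T6 translate by (3, 2, -5): (9/2, -225/4, -24) → (15/2, -217/4, -29); (15/2, -15/4, 6) → (21/2, -7/4, 1)

image vertices: (15/2, -217/4, -29), (21/2, -7/4, 1)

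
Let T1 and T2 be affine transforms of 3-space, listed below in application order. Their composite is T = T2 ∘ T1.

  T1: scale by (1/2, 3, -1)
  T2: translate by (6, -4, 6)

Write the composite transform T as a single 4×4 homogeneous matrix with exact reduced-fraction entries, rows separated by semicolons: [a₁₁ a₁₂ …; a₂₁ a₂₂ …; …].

T = [1/2 0 0 6; 0 3 0 -4; 0 0 -1 6; 0 0 0 1]

T1 = [1/2 0 0 0; 0 3 0 0; 0 0 -1 0; 0 0 0 1]
T2·T1 = [1/2 0 0 6; 0 3 0 -4; 0 0 -1 6; 0 0 0 1]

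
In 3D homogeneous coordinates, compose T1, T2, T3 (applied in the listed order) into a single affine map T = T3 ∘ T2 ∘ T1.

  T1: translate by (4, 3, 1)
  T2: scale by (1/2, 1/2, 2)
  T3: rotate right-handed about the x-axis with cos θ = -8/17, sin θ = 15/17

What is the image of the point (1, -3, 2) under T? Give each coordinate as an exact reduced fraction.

T(p) = (5/2, -90/17, -48/17)

T1 translate by (4, 3, 1): (1, -3, 2) → (5, 0, 3)
T2 scale by (1/2, 1/2, 2): (5, 0, 3) → (5/2, 0, 6)
T3 rotate right-handed about the x-axis with cos θ = -8/17, sin θ = 15/17: (5/2, 0, 6) → (5/2, -90/17, -48/17)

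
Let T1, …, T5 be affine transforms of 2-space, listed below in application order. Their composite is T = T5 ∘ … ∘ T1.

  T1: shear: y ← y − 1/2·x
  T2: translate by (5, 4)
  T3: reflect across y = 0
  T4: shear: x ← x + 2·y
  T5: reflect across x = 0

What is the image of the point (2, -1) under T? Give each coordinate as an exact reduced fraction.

T(p) = (-3, -2)

T1 shear: y ← y − 1/2·x: (2, -1) → (2, -2)
T2 translate by (5, 4): (2, -2) → (7, 2)
T3 reflect across y = 0: (7, 2) → (7, -2)
T4 shear: x ← x + 2·y: (7, -2) → (3, -2)
T5 reflect across x = 0: (3, -2) → (-3, -2)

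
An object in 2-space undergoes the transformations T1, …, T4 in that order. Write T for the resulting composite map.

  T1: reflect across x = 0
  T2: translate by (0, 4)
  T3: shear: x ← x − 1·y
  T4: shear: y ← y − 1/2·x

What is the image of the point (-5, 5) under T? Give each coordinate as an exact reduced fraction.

T(p) = (-4, 11)

T1 reflect across x = 0: (-5, 5) → (5, 5)
T2 translate by (0, 4): (5, 5) → (5, 9)
T3 shear: x ← x − 1·y: (5, 9) → (-4, 9)
T4 shear: y ← y − 1/2·x: (-4, 9) → (-4, 11)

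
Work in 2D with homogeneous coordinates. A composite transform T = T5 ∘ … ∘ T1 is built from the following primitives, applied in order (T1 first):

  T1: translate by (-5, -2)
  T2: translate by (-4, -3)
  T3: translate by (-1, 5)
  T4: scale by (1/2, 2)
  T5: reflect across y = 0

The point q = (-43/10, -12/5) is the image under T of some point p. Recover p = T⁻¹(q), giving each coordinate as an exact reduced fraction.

T1 = [1 0 -5; 0 1 -2; 0 0 1]
T2·T1 = [1 0 -9; 0 1 -5; 0 0 1]
T3·…·T1 = [1 0 -10; 0 1 0; 0 0 1]
T4·…·T1 = [1/2 0 -5; 0 2 0; 0 0 1]
T5·…·T1 = [1/2 0 -5; 0 -2 0; 0 0 1]
det M = -1; M⁻¹ = [2 0 10; 0 -1/2 0; 0 0 1]
M⁻¹ · (-43/10, -12/5)ᵀ = (7/5, 6/5)ᵀ

p = (7/5, 6/5)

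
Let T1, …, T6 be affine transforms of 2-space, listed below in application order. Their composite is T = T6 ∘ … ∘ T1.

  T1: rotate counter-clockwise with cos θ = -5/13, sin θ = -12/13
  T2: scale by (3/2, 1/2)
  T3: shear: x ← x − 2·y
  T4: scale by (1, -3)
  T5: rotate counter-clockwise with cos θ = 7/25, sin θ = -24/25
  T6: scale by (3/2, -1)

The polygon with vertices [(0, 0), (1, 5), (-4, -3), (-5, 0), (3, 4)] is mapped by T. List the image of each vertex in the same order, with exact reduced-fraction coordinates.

image vertices: (0, 0), (13011/1300, 4959/650), (-8631/650, -2853/650), (-2781/260, 18/65), (16527/1300, 1944/325)

T1 rotate counter-clockwise with cos θ = -5/13, sin θ = -12/13: (0, 0) → (0, 0); (1, 5) → (55/13, -37/13); (-4, -3) → (-16/13, 63/13); (-5, 0) → (25/13, 60/13); (3, 4) → (33/13, -56/13)
T2 scale by (3/2, 1/2): (0, 0) → (0, 0); (55/13, -37/13) → (165/26, -37/26); (-16/13, 63/13) → (-24/13, 63/26); (25/13, 60/13) → (75/26, 30/13); (33/13, -56/13) → (99/26, -28/13)
T3 shear: x ← x − 2·y: (0, 0) → (0, 0); (165/26, -37/26) → (239/26, -37/26); (-24/13, 63/26) → (-87/13, 63/26); (75/26, 30/13) → (-45/26, 30/13); (99/26, -28/13) → (211/26, -28/13)
T4 scale by (1, -3): (0, 0) → (0, 0); (239/26, -37/26) → (239/26, 111/26); (-87/13, 63/26) → (-87/13, -189/26); (-45/26, 30/13) → (-45/26, -90/13); (211/26, -28/13) → (211/26, 84/13)
T5 rotate counter-clockwise with cos θ = 7/25, sin θ = -24/25: (0, 0) → (0, 0); (239/26, 111/26) → (4337/650, -4959/650); (-87/13, -189/26) → (-2877/325, 2853/650); (-45/26, -90/13) → (-927/130, -18/65); (211/26, 84/13) → (5509/650, -1944/325)
T6 scale by (3/2, -1): (0, 0) → (0, 0); (4337/650, -4959/650) → (13011/1300, 4959/650); (-2877/325, 2853/650) → (-8631/650, -2853/650); (-927/130, -18/65) → (-2781/260, 18/65); (5509/650, -1944/325) → (16527/1300, 1944/325)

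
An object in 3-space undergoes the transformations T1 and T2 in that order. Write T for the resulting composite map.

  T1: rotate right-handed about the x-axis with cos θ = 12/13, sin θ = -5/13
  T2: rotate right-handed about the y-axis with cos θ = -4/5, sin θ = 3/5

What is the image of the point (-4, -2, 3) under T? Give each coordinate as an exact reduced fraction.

T1 rotate right-handed about the x-axis with cos θ = 12/13, sin θ = -5/13: (-4, -2, 3) → (-4, -9/13, 46/13)
T2 rotate right-handed about the y-axis with cos θ = -4/5, sin θ = 3/5: (-4, -9/13, 46/13) → (346/65, -9/13, -28/65)

T(p) = (346/65, -9/13, -28/65)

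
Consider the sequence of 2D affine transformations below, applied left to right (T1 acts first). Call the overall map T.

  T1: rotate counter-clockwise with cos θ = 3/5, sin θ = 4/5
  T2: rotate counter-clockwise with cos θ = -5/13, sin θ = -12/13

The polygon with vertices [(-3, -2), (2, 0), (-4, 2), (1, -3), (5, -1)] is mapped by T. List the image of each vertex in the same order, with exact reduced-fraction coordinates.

T1 rotate counter-clockwise with cos θ = 3/5, sin θ = 4/5: (-3, -2) → (-1/5, -18/5); (2, 0) → (6/5, 8/5); (-4, 2) → (-4, -2); (1, -3) → (3, -1); (5, -1) → (19/5, 17/5)
T2 rotate counter-clockwise with cos θ = -5/13, sin θ = -12/13: (-1/5, -18/5) → (-211/65, 102/65); (6/5, 8/5) → (66/65, -112/65); (-4, -2) → (-4/13, 58/13); (3, -1) → (-27/13, -31/13); (19/5, 17/5) → (109/65, -313/65)

image vertices: (-211/65, 102/65), (66/65, -112/65), (-4/13, 58/13), (-27/13, -31/13), (109/65, -313/65)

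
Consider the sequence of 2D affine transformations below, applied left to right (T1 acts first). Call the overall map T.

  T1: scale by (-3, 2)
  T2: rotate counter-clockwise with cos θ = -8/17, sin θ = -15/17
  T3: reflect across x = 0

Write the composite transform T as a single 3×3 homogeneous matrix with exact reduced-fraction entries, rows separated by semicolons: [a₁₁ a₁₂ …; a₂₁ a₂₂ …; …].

T1 = [-3 0 0; 0 2 0; 0 0 1]
T2·T1 = [24/17 30/17 0; 45/17 -16/17 0; 0 0 1]
T3·…·T1 = [-24/17 -30/17 0; 45/17 -16/17 0; 0 0 1]

T = [-24/17 -30/17 0; 45/17 -16/17 0; 0 0 1]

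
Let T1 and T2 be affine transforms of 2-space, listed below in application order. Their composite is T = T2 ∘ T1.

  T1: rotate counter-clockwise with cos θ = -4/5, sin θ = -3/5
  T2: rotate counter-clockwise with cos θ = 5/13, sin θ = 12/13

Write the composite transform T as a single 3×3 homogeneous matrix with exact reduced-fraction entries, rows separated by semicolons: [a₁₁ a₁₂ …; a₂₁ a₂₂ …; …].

T = [16/65 63/65 0; -63/65 16/65 0; 0 0 1]

T1 = [-4/5 3/5 0; -3/5 -4/5 0; 0 0 1]
T2·T1 = [16/65 63/65 0; -63/65 16/65 0; 0 0 1]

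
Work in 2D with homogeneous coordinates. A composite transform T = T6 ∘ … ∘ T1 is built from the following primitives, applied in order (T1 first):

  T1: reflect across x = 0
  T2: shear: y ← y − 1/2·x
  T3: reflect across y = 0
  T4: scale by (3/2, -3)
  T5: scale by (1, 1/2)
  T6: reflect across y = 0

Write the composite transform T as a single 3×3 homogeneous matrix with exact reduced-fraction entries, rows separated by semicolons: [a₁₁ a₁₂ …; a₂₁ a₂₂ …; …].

T1 = [-1 0 0; 0 1 0; 0 0 1]
T2·T1 = [-1 0 0; 1/2 1 0; 0 0 1]
T3·…·T1 = [-1 0 0; -1/2 -1 0; 0 0 1]
T4·…·T1 = [-3/2 0 0; 3/2 3 0; 0 0 1]
T5·…·T1 = [-3/2 0 0; 3/4 3/2 0; 0 0 1]
T6·…·T1 = [-3/2 0 0; -3/4 -3/2 0; 0 0 1]

T = [-3/2 0 0; -3/4 -3/2 0; 0 0 1]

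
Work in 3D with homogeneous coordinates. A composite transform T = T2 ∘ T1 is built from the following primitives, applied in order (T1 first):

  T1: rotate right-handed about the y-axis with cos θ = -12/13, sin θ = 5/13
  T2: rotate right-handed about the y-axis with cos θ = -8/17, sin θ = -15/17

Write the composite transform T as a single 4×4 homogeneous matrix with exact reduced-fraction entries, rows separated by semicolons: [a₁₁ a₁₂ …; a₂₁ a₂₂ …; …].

T = [171/221 0 140/221 0; 0 1 0 0; -140/221 0 171/221 0; 0 0 0 1]

T1 = [-12/13 0 5/13 0; 0 1 0 0; -5/13 0 -12/13 0; 0 0 0 1]
T2·T1 = [171/221 0 140/221 0; 0 1 0 0; -140/221 0 171/221 0; 0 0 0 1]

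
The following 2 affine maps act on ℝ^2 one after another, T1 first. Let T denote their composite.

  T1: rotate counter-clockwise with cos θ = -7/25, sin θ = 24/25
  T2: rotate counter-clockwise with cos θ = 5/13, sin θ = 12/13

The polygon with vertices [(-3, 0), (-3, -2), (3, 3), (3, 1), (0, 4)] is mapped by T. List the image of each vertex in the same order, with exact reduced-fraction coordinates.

image vertices: (969/325, -108/325), (1041/325, 538/325), (-1077/325, -861/325), (-201/65, -43/65), (-144/325, -1292/325)

T1 rotate counter-clockwise with cos θ = -7/25, sin θ = 24/25: (-3, 0) → (21/25, -72/25); (-3, -2) → (69/25, -58/25); (3, 3) → (-93/25, 51/25); (3, 1) → (-9/5, 13/5); (0, 4) → (-96/25, -28/25)
T2 rotate counter-clockwise with cos θ = 5/13, sin θ = 12/13: (21/25, -72/25) → (969/325, -108/325); (69/25, -58/25) → (1041/325, 538/325); (-93/25, 51/25) → (-1077/325, -861/325); (-9/5, 13/5) → (-201/65, -43/65); (-96/25, -28/25) → (-144/325, -1292/325)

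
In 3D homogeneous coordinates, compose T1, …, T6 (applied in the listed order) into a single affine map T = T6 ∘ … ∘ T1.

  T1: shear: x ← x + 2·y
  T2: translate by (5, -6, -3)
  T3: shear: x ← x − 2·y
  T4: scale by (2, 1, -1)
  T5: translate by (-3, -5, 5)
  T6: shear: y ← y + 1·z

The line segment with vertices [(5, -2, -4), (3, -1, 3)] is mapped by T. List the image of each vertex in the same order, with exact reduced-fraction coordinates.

T1 shear: x ← x + 2·y: (5, -2, -4) → (1, -2, -4); (3, -1, 3) → (1, -1, 3)
T2 translate by (5, -6, -3): (1, -2, -4) → (6, -8, -7); (1, -1, 3) → (6, -7, 0)
T3 shear: x ← x − 2·y: (6, -8, -7) → (22, -8, -7); (6, -7, 0) → (20, -7, 0)
T4 scale by (2, 1, -1): (22, -8, -7) → (44, -8, 7); (20, -7, 0) → (40, -7, 0)
T5 translate by (-3, -5, 5): (44, -8, 7) → (41, -13, 12); (40, -7, 0) → (37, -12, 5)
T6 shear: y ← y + 1·z: (41, -13, 12) → (41, -1, 12); (37, -12, 5) → (37, -7, 5)

image vertices: (41, -1, 12), (37, -7, 5)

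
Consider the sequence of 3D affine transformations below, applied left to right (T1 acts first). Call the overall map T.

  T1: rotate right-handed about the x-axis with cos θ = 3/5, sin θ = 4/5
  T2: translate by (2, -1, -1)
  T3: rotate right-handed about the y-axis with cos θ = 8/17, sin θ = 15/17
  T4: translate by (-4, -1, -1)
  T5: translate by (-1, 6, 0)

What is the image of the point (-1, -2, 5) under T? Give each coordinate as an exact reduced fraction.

T1 rotate right-handed about the x-axis with cos θ = 3/5, sin θ = 4/5: (-1, -2, 5) → (-1, -26/5, 7/5)
T2 translate by (2, -1, -1): (-1, -26/5, 7/5) → (1, -31/5, 2/5)
T3 rotate right-handed about the y-axis with cos θ = 8/17, sin θ = 15/17: (1, -31/5, 2/5) → (14/17, -31/5, -59/85)
T4 translate by (-4, -1, -1): (14/17, -31/5, -59/85) → (-54/17, -36/5, -144/85)
T5 translate by (-1, 6, 0): (-54/17, -36/5, -144/85) → (-71/17, -6/5, -144/85)

T(p) = (-71/17, -6/5, -144/85)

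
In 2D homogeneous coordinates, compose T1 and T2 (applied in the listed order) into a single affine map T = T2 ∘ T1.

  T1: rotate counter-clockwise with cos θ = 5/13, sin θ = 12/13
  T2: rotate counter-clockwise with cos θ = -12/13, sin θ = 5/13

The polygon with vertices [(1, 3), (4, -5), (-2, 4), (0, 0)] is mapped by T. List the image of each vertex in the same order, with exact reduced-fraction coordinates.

T1 rotate counter-clockwise with cos θ = 5/13, sin θ = 12/13: (1, 3) → (-31/13, 27/13); (4, -5) → (80/13, 23/13); (-2, 4) → (-58/13, -4/13); (0, 0) → (0, 0)
T2 rotate counter-clockwise with cos θ = -12/13, sin θ = 5/13: (-31/13, 27/13) → (237/169, -479/169); (80/13, 23/13) → (-1075/169, 124/169); (-58/13, -4/13) → (716/169, -242/169); (0, 0) → (0, 0)

image vertices: (237/169, -479/169), (-1075/169, 124/169), (716/169, -242/169), (0, 0)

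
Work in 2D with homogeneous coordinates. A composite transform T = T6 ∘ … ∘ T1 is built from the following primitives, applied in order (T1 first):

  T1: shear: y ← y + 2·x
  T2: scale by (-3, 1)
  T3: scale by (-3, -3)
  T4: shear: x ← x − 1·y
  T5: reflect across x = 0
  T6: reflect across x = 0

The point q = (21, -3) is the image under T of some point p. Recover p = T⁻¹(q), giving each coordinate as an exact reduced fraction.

p = (2, -3)

T1 = [1 0 0; 2 1 0; 0 0 1]
T2·T1 = [-3 0 0; 2 1 0; 0 0 1]
T3·…·T1 = [9 0 0; -6 -3 0; 0 0 1]
T4·…·T1 = [15 3 0; -6 -3 0; 0 0 1]
T5·…·T1 = [-15 -3 0; -6 -3 0; 0 0 1]
T6·…·T1 = [15 3 0; -6 -3 0; 0 0 1]
det M = -27; M⁻¹ = [1/9 1/9 0; -2/9 -5/9 0; 0 0 1]
M⁻¹ · (21, -3)ᵀ = (2, -3)ᵀ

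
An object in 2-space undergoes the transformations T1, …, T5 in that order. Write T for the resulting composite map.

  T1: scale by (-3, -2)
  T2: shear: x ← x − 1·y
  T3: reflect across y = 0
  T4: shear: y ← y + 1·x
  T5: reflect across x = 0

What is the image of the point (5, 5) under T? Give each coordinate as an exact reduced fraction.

T1 scale by (-3, -2): (5, 5) → (-15, -10)
T2 shear: x ← x − 1·y: (-15, -10) → (-5, -10)
T3 reflect across y = 0: (-5, -10) → (-5, 10)
T4 shear: y ← y + 1·x: (-5, 10) → (-5, 5)
T5 reflect across x = 0: (-5, 5) → (5, 5)

T(p) = (5, 5)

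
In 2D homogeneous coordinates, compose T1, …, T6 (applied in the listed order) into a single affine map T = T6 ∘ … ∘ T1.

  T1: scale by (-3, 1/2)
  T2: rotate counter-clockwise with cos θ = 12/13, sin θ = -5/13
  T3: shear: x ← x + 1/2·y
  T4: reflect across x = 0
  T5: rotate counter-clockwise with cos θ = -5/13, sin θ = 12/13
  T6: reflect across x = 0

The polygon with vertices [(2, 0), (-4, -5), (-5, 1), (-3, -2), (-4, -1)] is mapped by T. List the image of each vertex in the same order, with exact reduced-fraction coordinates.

image vertices: (645/169, 534/169), (-3025/338, -588/169), (-1568/169, -1431/169), (-2113/338, -609/169), (-2669/338, -972/169)

T1 scale by (-3, 1/2): (2, 0) → (-6, 0); (-4, -5) → (12, -5/2); (-5, 1) → (15, 1/2); (-3, -2) → (9, -1); (-4, -1) → (12, -1/2)
T2 rotate counter-clockwise with cos θ = 12/13, sin θ = -5/13: (-6, 0) → (-72/13, 30/13); (12, -5/2) → (263/26, -90/13); (15, 1/2) → (365/26, -69/13); (9, -1) → (103/13, -57/13); (12, -1/2) → (283/26, -66/13)
T3 shear: x ← x + 1/2·y: (-72/13, 30/13) → (-57/13, 30/13); (263/26, -90/13) → (173/26, -90/13); (365/26, -69/13) → (148/13, -69/13); (103/13, -57/13) → (149/26, -57/13); (283/26, -66/13) → (217/26, -66/13)
T4 reflect across x = 0: (-57/13, 30/13) → (57/13, 30/13); (173/26, -90/13) → (-173/26, -90/13); (148/13, -69/13) → (-148/13, -69/13); (149/26, -57/13) → (-149/26, -57/13); (217/26, -66/13) → (-217/26, -66/13)
T5 rotate counter-clockwise with cos θ = -5/13, sin θ = 12/13: (57/13, 30/13) → (-645/169, 534/169); (-173/26, -90/13) → (3025/338, -588/169); (-148/13, -69/13) → (1568/169, -1431/169); (-149/26, -57/13) → (2113/338, -609/169); (-217/26, -66/13) → (2669/338, -972/169)
T6 reflect across x = 0: (-645/169, 534/169) → (645/169, 534/169); (3025/338, -588/169) → (-3025/338, -588/169); (1568/169, -1431/169) → (-1568/169, -1431/169); (2113/338, -609/169) → (-2113/338, -609/169); (2669/338, -972/169) → (-2669/338, -972/169)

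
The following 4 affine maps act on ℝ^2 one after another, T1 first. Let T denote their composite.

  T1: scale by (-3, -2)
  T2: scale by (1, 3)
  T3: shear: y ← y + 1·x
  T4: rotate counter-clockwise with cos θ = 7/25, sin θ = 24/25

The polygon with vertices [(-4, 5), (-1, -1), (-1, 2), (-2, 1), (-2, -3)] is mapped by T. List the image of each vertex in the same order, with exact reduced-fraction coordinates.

T1 scale by (-3, -2): (-4, 5) → (12, -10); (-1, -1) → (3, 2); (-1, 2) → (3, -4); (-2, 1) → (6, -2); (-2, -3) → (6, 6)
T2 scale by (1, 3): (12, -10) → (12, -30); (3, 2) → (3, 6); (3, -4) → (3, -12); (6, -2) → (6, -6); (6, 6) → (6, 18)
T3 shear: y ← y + 1·x: (12, -30) → (12, -18); (3, 6) → (3, 9); (3, -12) → (3, -9); (6, -6) → (6, 0); (6, 18) → (6, 24)
T4 rotate counter-clockwise with cos θ = 7/25, sin θ = 24/25: (12, -18) → (516/25, 162/25); (3, 9) → (-39/5, 27/5); (3, -9) → (237/25, 9/25); (6, 0) → (42/25, 144/25); (6, 24) → (-534/25, 312/25)

image vertices: (516/25, 162/25), (-39/5, 27/5), (237/25, 9/25), (42/25, 144/25), (-534/25, 312/25)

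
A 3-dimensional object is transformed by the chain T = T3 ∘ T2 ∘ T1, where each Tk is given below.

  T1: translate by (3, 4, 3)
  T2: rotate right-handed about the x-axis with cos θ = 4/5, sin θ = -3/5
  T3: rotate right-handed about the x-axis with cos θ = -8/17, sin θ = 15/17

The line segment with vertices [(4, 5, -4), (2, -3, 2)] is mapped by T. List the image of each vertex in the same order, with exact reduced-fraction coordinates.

image vertices: (7, 201/85, 743/85), (5, -407/85, 149/85)

T1 translate by (3, 4, 3): (4, 5, -4) → (7, 9, -1); (2, -3, 2) → (5, 1, 5)
T2 rotate right-handed about the x-axis with cos θ = 4/5, sin θ = -3/5: (7, 9, -1) → (7, 33/5, -31/5); (5, 1, 5) → (5, 19/5, 17/5)
T3 rotate right-handed about the x-axis with cos θ = -8/17, sin θ = 15/17: (7, 33/5, -31/5) → (7, 201/85, 743/85); (5, 19/5, 17/5) → (5, -407/85, 149/85)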